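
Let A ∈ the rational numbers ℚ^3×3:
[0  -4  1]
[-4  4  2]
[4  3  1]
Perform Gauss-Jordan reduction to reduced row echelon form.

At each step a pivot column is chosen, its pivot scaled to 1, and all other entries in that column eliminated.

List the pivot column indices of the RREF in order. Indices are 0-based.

pivot columns: 0, 1, 2

pivot(0,0): swap R0↔R1
pivot(0,0)=-4: scale R0 → (1, -1, -1/2)
  clear (2,0): R2 −= (4)R0 → (0, 7, 3)
pivot(1,1)=-4: scale R1 → (0, 1, -1/4)
  clear (0,1): R0 −= (-1)R1 → (1, 0, -3/4)
  clear (2,1): R2 −= (7)R1 → (0, 0, 19/4)
pivot(2,2)=19/4: scale R2 → (0, 0, 1)
  clear (0,2): R0 −= (-3/4)R2 → (1, 0, 0)
  clear (1,2): R1 −= (-1/4)R2 → (0, 1, 0)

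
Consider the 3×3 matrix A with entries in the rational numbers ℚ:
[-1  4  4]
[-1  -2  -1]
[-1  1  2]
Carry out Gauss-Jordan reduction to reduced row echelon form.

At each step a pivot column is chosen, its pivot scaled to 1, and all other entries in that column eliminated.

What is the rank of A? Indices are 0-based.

step 1: normalize row 0 (÷-1) = (1, -4, -4)
  row 1: subtract -1×row0 = (0, -6, -5)
  row 2: subtract -1×row0 = (0, -3, -2)
step 2: normalize row 1 (÷-6) = (0, 1, 5/6)
  row 0: subtract -4×row1 = (1, 0, -2/3)
  row 2: subtract -3×row1 = (0, 0, 1/2)
step 3: normalize row 2 (÷1/2) = (0, 0, 1)
  row 0: subtract -2/3×row2 = (1, 0, 0)
  row 1: subtract 5/6×row2 = (0, 1, 0)

rank = 3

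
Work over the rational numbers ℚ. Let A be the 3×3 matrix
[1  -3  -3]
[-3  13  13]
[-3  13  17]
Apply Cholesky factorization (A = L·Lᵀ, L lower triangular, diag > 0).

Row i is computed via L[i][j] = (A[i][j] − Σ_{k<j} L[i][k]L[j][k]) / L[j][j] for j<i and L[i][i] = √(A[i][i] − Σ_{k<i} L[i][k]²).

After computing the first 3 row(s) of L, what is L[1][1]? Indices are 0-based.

L[1][1] = 2

Step 1: L[0][0] = √(1) = 1.
  L[1][0] = (-3) / L[0][0] = -3.
Step 2: L[1][1] = √(4) = 2.
  L[2][0] = (-3) / L[0][0] = -3.
  L[2][1] = (4) / L[1][1] = 2.
Step 3: L[2][2] = √(4) = 2.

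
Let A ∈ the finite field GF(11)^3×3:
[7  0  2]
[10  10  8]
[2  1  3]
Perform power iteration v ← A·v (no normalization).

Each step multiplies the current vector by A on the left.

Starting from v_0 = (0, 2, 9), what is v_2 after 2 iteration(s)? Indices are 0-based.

v_2 = (8, 1, 6)

v_0 = (0, 2, 9).
v_1 = A·v_0 = (7, 4, 7).
v_2 = A·v_1 = (8, 1, 6).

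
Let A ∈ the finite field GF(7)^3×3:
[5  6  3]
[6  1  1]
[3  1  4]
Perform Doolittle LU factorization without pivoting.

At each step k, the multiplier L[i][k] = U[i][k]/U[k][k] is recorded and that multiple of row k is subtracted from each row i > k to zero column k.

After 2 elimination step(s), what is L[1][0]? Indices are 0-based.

[col 0] pivot 5
  R1 -= 4*R0 → (0, 5, 3)  (L[1][0] := 4)
  R2 -= 2*R0 → (0, 3, 5)  (L[2][0] := 2)
[col 1] pivot 5
  R2 -= 2*R1 → (0, 0, 6)  (L[2][1] := 2)

L[1][0] = 4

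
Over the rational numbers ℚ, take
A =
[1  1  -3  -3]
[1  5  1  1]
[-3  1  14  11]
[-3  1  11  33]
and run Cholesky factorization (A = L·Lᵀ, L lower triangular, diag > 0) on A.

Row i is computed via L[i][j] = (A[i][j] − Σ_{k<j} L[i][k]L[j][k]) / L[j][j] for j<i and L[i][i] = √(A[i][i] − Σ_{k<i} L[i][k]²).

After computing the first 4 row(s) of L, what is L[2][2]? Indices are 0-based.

L[2][2] = 1

Step 1: L[0][0] = √(1) = 1.
  L[1][0] = (1) / L[0][0] = 1.
Step 2: L[1][1] = √(4) = 2.
  L[2][0] = (-3) / L[0][0] = -3.
  L[2][1] = (4) / L[1][1] = 2.
Step 3: L[2][2] = √(1) = 1.
  L[3][0] = (-3) / L[0][0] = -3.
  L[3][1] = (4) / L[1][1] = 2.
  L[3][2] = (-2) / L[2][2] = -2.
Step 4: L[3][3] = √(16) = 4.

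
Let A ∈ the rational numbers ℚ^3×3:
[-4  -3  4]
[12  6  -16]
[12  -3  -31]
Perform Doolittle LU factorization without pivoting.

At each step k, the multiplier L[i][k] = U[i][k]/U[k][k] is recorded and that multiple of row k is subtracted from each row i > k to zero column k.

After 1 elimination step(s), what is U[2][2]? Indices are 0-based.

U[2][2] = -19

[col 0] pivot -4
  R1 -= -3*R0 → (0, -3, -4)  (L[1][0] := -3)
  R2 -= -3*R0 → (0, -12, -19)  (L[2][0] := -3)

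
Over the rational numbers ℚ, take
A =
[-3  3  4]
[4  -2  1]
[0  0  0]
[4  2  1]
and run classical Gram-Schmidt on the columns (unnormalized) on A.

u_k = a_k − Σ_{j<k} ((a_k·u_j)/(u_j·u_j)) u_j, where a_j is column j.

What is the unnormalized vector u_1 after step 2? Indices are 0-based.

Step 1: u_0 = a_0 = (-3, 4, 0, 4).
Step 2: u_1 = a_1 − (-9/41)·u_0 = (96/41, -46/41, 0, 118/41).

u_1 = (96/41, -46/41, 0, 118/41)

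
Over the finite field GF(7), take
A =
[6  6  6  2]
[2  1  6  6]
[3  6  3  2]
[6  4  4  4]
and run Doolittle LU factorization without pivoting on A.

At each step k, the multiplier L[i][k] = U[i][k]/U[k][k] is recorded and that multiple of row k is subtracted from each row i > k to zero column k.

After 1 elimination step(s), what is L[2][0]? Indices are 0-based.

L[2][0] = 4

[col 0] pivot 6
  R1 -= 5*R0 → (0, 6, 4, 3)  (L[1][0] := 5)
  R2 -= 4*R0 → (0, 3, 0, 1)  (L[2][0] := 4)
  R3 -= 1*R0 → (0, 5, 5, 2)  (L[3][0] := 1)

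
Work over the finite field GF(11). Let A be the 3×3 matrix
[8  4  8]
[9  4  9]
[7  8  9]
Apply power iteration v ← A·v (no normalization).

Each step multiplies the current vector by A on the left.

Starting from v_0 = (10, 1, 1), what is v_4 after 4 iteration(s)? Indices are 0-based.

v_0 = (10, 1, 1).
v_1 = A·v_0 = (4, 4, 10).
v_2 = A·v_1 = (7, 10, 7).
v_3 = A·v_2 = (9, 1, 5).
v_4 = A·v_3 = (6, 9, 6).

v_4 = (6, 9, 6)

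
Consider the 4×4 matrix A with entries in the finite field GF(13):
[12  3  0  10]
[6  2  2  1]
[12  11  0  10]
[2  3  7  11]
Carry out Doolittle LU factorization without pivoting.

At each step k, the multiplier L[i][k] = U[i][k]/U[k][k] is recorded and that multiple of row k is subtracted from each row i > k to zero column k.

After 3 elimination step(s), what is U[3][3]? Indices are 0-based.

U[3][3] = 6

Step 1: pivot at (0,0) is 12.
  row1 ← row1 − (7)·row0  ⇒  L[1][0]=7, U row1=(0, 7, 2, 9)
  row2 ← row2 − (1)·row0  ⇒  L[2][0]=1, U row2=(0, 8, 0, 0)
  row3 ← row3 − (11)·row0  ⇒  L[3][0]=11, U row3=(0, 9, 7, 5)
Step 2: pivot at (1,1) is 7.
  row2 ← row2 − (3)·row1  ⇒  L[2][1]=3, U row2=(0, 0, 7, 12)
  row3 ← row3 − (5)·row1  ⇒  L[3][1]=5, U row3=(0, 0, 10, 12)
Step 3: pivot at (2,2) is 7.
  row3 ← row3 − (7)·row2  ⇒  L[3][2]=7, U row3=(0, 0, 0, 6)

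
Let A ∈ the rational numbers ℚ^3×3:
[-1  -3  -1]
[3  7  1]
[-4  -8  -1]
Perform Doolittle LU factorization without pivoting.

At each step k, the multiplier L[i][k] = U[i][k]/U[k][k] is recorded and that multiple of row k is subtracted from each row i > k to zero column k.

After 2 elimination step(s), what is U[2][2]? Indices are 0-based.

Step 1: pivot at (0,0) is -1.
  row1 ← row1 − (-3)·row0  ⇒  L[1][0]=-3, U row1=(0, -2, -2)
  row2 ← row2 − (4)·row0  ⇒  L[2][0]=4, U row2=(0, 4, 3)
Step 2: pivot at (1,1) is -2.
  row2 ← row2 − (-2)·row1  ⇒  L[2][1]=-2, U row2=(0, 0, -1)

U[2][2] = -1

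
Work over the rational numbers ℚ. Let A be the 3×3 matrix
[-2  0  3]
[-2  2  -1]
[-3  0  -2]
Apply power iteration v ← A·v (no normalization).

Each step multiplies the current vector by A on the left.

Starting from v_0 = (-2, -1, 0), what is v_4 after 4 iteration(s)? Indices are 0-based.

v_0 = (-2, -1, 0).
v_1 = A·v_0 = (4, 2, 6).
v_2 = A·v_1 = (10, -10, -24).
v_3 = A·v_2 = (-92, -16, 18).
v_4 = A·v_3 = (238, 134, 240).

v_4 = (238, 134, 240)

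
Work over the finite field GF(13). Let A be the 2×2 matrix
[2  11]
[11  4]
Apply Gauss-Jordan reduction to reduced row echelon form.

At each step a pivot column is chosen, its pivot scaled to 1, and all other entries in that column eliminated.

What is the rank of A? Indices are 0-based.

[1] R0 /= 2  ⇒  (1, 12)
     R1 -= 11·R0  ⇒  (0, 2)
[2] R1 /= 2  ⇒  (0, 1)
     R0 -= 12·R1  ⇒  (1, 0)

rank = 2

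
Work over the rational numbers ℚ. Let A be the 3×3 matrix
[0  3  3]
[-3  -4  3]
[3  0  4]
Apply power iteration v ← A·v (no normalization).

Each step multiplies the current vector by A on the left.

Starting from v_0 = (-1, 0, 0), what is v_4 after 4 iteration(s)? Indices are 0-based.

v_0 = (-1, 0, 0).
v_1 = A·v_0 = (0, 3, -3).
v_2 = A·v_1 = (0, -21, -12).
v_3 = A·v_2 = (-99, 48, -48).
v_4 = A·v_3 = (0, -39, -489).

v_4 = (0, -39, -489)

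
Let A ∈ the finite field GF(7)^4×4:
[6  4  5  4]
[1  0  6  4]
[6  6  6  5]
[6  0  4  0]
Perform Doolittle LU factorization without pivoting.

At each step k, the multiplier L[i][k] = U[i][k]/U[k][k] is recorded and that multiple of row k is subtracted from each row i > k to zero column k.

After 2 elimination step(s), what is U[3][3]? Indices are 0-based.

Step 1: pivot at (0,0) is 6.
  row1 ← row1 − (6)·row0  ⇒  L[1][0]=6, U row1=(0, 4, 4, 1)
  row2 ← row2 − (1)·row0  ⇒  L[2][0]=1, U row2=(0, 2, 1, 1)
  row3 ← row3 − (1)·row0  ⇒  L[3][0]=1, U row3=(0, 3, 6, 3)
Step 2: pivot at (1,1) is 4.
  row2 ← row2 − (4)·row1  ⇒  L[2][1]=4, U row2=(0, 0, 6, 4)
  row3 ← row3 − (6)·row1  ⇒  L[3][1]=6, U row3=(0, 0, 3, 4)

U[3][3] = 4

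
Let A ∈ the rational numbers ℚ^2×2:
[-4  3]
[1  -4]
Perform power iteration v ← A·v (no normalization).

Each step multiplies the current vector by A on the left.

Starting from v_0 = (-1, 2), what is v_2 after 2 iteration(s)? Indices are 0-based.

v_0 = (-1, 2).
v_1 = A·v_0 = (10, -9).
v_2 = A·v_1 = (-67, 46).

v_2 = (-67, 46)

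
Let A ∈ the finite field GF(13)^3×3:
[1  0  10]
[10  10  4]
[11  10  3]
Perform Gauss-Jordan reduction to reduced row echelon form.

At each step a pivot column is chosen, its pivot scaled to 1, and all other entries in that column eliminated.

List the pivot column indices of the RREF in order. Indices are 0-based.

pivot columns: 0, 1, 2

[1] R0 /= 1  ⇒  (1, 0, 10)
     R1 -= 10·R0  ⇒  (0, 10, 8)
     R2 -= 11·R0  ⇒  (0, 10, 10)
[2] R1 /= 10  ⇒  (0, 1, 6)
     R2 -= 10·R1  ⇒  (0, 0, 2)
[3] R2 /= 2  ⇒  (0, 0, 1)
     R0 -= 10·R2  ⇒  (1, 0, 0)
     R1 -= 6·R2  ⇒  (0, 1, 0)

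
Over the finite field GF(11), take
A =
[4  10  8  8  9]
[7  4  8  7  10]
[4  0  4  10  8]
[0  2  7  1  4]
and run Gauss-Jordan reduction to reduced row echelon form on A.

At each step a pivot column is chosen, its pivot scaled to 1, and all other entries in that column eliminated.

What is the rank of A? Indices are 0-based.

rank = 4

pivot(0,0)=4: scale R0 → (1, 8, 2, 2, 5)
  clear (1,0): R1 −= (7)R0 → (0, 3, 5, 4, 8)
  clear (2,0): R2 −= (4)R0 → (0, 1, 7, 2, 10)
pivot(1,1)=3: scale R1 → (0, 1, 9, 5, 10)
  clear (0,1): R0 −= (8)R1 → (1, 0, 7, 6, 2)
  clear (2,1): R2 −= (1)R1 → (0, 0, 9, 8, 0)
  clear (3,1): R3 −= (2)R1 → (0, 0, 0, 2, 6)
pivot(2,2)=9: scale R2 → (0, 0, 1, 7, 0)
  clear (0,2): R0 −= (7)R2 → (1, 0, 0, 1, 2)
  clear (1,2): R1 −= (9)R2 → (0, 1, 0, 8, 10)
pivot(3,3)=2: scale R3 → (0, 0, 0, 1, 3)
  clear (0,3): R0 −= (1)R3 → (1, 0, 0, 0, 10)
  clear (1,3): R1 −= (8)R3 → (0, 1, 0, 0, 8)
  clear (2,3): R2 −= (7)R3 → (0, 0, 1, 0, 1)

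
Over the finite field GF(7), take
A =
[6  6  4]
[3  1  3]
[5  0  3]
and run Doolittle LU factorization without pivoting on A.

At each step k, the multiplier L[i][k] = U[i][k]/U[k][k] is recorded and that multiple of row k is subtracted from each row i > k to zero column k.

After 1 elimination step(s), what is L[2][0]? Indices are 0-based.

L[2][0] = 2

Step 1: pivot at (0,0) is 6.
  row1 ← row1 − (4)·row0  ⇒  L[1][0]=4, U row1=(0, 5, 1)
  row2 ← row2 − (2)·row0  ⇒  L[2][0]=2, U row2=(0, 2, 2)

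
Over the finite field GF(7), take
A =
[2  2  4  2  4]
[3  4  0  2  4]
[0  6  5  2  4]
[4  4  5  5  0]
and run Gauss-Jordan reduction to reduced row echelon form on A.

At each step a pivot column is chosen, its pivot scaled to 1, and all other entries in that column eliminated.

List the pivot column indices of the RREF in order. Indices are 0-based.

pivot(0,0)=2: scale R0 → (1, 1, 2, 1, 2)
  clear (1,0): R1 −= (3)R0 → (0, 1, 1, 6, 5)
  clear (3,0): R3 −= (4)R0 → (0, 0, 4, 1, 6)
pivot(1,1)=1: scale R1 → (0, 1, 1, 6, 5)
  clear (0,1): R0 −= (1)R1 → (1, 0, 1, 2, 4)
  clear (2,1): R2 −= (6)R1 → (0, 0, 6, 1, 2)
pivot(2,2)=6: scale R2 → (0, 0, 1, 6, 5)
  clear (0,2): R0 −= (1)R2 → (1, 0, 0, 3, 6)
  clear (1,2): R1 −= (1)R2 → (0, 1, 0, 0, 0)
  clear (3,2): R3 −= (4)R2 → (0, 0, 0, 5, 0)
pivot(3,3)=5: scale R3 → (0, 0, 0, 1, 0)
  clear (0,3): R0 −= (3)R3 → (1, 0, 0, 0, 6)
  clear (2,3): R2 −= (6)R3 → (0, 0, 1, 0, 5)

pivot columns: 0, 1, 2, 3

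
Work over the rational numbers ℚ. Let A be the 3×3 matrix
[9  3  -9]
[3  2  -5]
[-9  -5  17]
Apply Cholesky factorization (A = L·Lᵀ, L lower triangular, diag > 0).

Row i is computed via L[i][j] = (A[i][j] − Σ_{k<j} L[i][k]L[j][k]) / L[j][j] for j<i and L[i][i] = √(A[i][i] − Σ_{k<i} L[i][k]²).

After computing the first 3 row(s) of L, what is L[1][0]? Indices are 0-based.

L[1][0] = 1

Step 1: L[0][0] = √(9) = 3.
  L[1][0] = (3) / L[0][0] = 1.
Step 2: L[1][1] = √(1) = 1.
  L[2][0] = (-9) / L[0][0] = -3.
  L[2][1] = (-2) / L[1][1] = -2.
Step 3: L[2][2] = √(4) = 2.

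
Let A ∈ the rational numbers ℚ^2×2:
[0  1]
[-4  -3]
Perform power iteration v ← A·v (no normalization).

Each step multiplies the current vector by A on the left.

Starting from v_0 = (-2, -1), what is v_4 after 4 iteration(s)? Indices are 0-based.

v_0 = (-2, -1).
v_1 = A·v_0 = (-1, 11).
v_2 = A·v_1 = (11, -29).
v_3 = A·v_2 = (-29, 43).
v_4 = A·v_3 = (43, -13).

v_4 = (43, -13)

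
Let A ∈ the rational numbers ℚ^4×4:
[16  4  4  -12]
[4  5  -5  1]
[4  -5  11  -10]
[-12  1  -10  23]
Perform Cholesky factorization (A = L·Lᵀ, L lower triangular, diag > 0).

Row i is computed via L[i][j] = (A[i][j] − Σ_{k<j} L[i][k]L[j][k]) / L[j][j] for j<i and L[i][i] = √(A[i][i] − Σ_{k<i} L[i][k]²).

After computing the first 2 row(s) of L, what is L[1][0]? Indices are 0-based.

Step 1: L[0][0] = √(16) = 4.
  L[1][0] = (4) / L[0][0] = 1.
Step 2: L[1][1] = √(4) = 2.

L[1][0] = 1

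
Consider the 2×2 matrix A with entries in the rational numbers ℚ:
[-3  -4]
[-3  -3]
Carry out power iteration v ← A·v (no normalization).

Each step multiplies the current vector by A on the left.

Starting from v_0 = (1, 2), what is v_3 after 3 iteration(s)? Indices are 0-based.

v_3 = (-447, -387)

v_0 = (1, 2).
v_1 = A·v_0 = (-11, -9).
v_2 = A·v_1 = (69, 60).
v_3 = A·v_2 = (-447, -387).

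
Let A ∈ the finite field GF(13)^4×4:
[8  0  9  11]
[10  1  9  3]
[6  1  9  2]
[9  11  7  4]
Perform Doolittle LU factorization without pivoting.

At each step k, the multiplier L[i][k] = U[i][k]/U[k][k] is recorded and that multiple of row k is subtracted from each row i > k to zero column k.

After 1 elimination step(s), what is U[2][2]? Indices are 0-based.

[col 0] pivot 8
  R1 -= 11*R0 → (0, 1, 1, 12)  (L[1][0] := 11)
  R2 -= 4*R0 → (0, 1, 12, 10)  (L[2][0] := 4)
  R3 -= 6*R0 → (0, 11, 5, 3)  (L[3][0] := 6)

U[2][2] = 12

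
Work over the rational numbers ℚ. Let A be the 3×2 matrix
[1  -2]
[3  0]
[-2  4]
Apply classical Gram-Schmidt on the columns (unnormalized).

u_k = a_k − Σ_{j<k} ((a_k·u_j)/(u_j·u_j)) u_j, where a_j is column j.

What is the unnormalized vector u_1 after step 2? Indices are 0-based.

u_1 = (-9/7, 15/7, 18/7)

Step 1: u_0 = a_0 = (1, 3, -2).
Step 2: u_1 = a_1 − (-5/7)·u_0 = (-9/7, 15/7, 18/7).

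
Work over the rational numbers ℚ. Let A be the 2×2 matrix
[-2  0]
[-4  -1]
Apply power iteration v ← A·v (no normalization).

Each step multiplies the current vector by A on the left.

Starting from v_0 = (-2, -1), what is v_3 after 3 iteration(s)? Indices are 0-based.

v_3 = (16, 57)

v_0 = (-2, -1).
v_1 = A·v_0 = (4, 9).
v_2 = A·v_1 = (-8, -25).
v_3 = A·v_2 = (16, 57).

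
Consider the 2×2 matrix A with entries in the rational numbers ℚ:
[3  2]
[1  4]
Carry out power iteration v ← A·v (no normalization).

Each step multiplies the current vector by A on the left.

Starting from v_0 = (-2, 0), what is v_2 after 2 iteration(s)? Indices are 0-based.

v_2 = (-22, -14)

v_0 = (-2, 0).
v_1 = A·v_0 = (-6, -2).
v_2 = A·v_1 = (-22, -14).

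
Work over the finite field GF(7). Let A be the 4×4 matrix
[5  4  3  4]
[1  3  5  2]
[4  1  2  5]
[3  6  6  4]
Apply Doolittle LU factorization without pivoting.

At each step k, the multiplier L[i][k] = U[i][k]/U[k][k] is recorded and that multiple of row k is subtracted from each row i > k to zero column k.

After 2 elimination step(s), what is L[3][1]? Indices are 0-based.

k=0: U[0][0]=5
  eliminate (1,0): mult=3, new row 1: (0, 5, 3, 4); set L[1][0]=3
  eliminate (2,0): mult=5, new row 2: (0, 2, 1, 6); set L[2][0]=5
  eliminate (3,0): mult=2, new row 3: (0, 5, 0, 3); set L[3][0]=2
k=1: U[1][1]=5
  eliminate (2,1): mult=6, new row 2: (0, 0, 4, 3); set L[2][1]=6
  eliminate (3,1): mult=1, new row 3: (0, 0, 4, 6); set L[3][1]=1

L[3][1] = 1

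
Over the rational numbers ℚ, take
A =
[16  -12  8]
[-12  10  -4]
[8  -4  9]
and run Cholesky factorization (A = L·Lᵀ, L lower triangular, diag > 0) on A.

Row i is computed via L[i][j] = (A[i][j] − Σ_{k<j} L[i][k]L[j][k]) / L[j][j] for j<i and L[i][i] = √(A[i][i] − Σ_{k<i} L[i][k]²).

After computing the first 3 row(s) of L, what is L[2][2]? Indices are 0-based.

L[2][2] = 1

Step 1: L[0][0] = √(16) = 4.
  L[1][0] = (-12) / L[0][0] = -3.
Step 2: L[1][1] = √(1) = 1.
  L[2][0] = (8) / L[0][0] = 2.
  L[2][1] = (2) / L[1][1] = 2.
Step 3: L[2][2] = √(1) = 1.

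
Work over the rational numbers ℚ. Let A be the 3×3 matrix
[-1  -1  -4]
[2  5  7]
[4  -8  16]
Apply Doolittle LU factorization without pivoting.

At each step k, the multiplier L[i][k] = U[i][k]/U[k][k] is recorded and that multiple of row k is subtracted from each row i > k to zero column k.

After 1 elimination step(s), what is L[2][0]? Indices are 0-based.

k=0: U[0][0]=-1
  eliminate (1,0): mult=-2, new row 1: (0, 3, -1); set L[1][0]=-2
  eliminate (2,0): mult=-4, new row 2: (0, -12, 0); set L[2][0]=-4

L[2][0] = -4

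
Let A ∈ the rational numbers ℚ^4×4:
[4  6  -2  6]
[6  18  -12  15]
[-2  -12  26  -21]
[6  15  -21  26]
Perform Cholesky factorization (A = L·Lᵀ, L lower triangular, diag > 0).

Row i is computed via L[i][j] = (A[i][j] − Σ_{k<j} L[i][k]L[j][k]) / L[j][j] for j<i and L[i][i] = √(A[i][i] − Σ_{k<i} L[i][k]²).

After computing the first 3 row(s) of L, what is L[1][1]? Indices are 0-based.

L[1][1] = 3

Step 1: L[0][0] = √(4) = 2.
  L[1][0] = (6) / L[0][0] = 3.
Step 2: L[1][1] = √(9) = 3.
  L[2][0] = (-2) / L[0][0] = -1.
  L[2][1] = (-9) / L[1][1] = -3.
Step 3: L[2][2] = √(16) = 4.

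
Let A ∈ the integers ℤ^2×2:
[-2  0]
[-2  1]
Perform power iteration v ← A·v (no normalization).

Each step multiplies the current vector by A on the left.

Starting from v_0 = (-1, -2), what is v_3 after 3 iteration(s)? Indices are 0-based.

v_0 = (-1, -2).
v_1 = A·v_0 = (2, 0).
v_2 = A·v_1 = (-4, -4).
v_3 = A·v_2 = (8, 4).

v_3 = (8, 4)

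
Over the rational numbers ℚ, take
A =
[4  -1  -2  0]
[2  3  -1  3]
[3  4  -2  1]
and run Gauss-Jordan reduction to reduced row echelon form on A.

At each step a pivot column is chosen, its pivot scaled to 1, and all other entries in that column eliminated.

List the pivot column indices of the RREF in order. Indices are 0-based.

pivot columns: 0, 1, 2

pivot(0,0)=4: scale R0 → (1, -1/4, -1/2, 0)
  clear (1,0): R1 −= (2)R0 → (0, 7/2, 0, 3)
  clear (2,0): R2 −= (3)R0 → (0, 19/4, -1/2, 1)
pivot(1,1)=7/2: scale R1 → (0, 1, 0, 6/7)
  clear (0,1): R0 −= (-1/4)R1 → (1, 0, -1/2, 3/14)
  clear (2,1): R2 −= (19/4)R1 → (0, 0, -1/2, -43/14)
pivot(2,2)=-1/2: scale R2 → (0, 0, 1, 43/7)
  clear (0,2): R0 −= (-1/2)R2 → (1, 0, 0, 23/7)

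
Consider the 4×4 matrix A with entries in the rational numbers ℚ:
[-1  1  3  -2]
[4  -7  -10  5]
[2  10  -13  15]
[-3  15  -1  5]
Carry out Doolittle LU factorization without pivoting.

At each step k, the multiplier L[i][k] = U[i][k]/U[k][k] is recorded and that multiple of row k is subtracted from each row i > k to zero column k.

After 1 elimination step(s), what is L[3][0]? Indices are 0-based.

L[3][0] = 3

[col 0] pivot -1
  R1 -= -4*R0 → (0, -3, 2, -3)  (L[1][0] := -4)
  R2 -= -2*R0 → (0, 12, -7, 11)  (L[2][0] := -2)
  R3 -= 3*R0 → (0, 12, -10, 11)  (L[3][0] := 3)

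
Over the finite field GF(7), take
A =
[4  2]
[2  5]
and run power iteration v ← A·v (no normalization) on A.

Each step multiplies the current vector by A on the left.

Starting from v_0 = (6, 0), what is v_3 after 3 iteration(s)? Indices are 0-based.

v_3 = (3, 3)

v_0 = (6, 0).
v_1 = A·v_0 = (3, 5).
v_2 = A·v_1 = (1, 3).
v_3 = A·v_2 = (3, 3).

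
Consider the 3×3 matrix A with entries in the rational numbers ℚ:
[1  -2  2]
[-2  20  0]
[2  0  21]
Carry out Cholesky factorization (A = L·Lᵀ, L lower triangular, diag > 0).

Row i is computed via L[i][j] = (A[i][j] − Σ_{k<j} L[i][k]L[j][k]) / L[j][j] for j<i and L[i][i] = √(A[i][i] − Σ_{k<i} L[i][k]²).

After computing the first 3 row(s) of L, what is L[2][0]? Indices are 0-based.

L[2][0] = 2

Step 1: L[0][0] = √(1) = 1.
  L[1][0] = (-2) / L[0][0] = -2.
Step 2: L[1][1] = √(16) = 4.
  L[2][0] = (2) / L[0][0] = 2.
  L[2][1] = (4) / L[1][1] = 1.
Step 3: L[2][2] = √(16) = 4.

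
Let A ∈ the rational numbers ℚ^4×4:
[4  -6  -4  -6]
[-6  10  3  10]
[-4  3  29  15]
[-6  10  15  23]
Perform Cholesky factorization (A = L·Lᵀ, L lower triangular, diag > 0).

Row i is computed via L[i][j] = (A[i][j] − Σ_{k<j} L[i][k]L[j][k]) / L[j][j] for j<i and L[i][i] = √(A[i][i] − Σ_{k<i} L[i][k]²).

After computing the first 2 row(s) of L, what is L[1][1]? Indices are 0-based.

L[1][1] = 1

Step 1: L[0][0] = √(4) = 2.
  L[1][0] = (-6) / L[0][0] = -3.
Step 2: L[1][1] = √(1) = 1.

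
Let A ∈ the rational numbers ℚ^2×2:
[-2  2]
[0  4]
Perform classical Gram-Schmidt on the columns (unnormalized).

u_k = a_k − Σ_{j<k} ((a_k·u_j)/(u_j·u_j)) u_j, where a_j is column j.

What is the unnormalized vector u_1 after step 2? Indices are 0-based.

Step 1: u_0 = a_0 = (-2, 0).
Step 2: u_1 = a_1 − (-1)·u_0 = (0, 4).

u_1 = (0, 4)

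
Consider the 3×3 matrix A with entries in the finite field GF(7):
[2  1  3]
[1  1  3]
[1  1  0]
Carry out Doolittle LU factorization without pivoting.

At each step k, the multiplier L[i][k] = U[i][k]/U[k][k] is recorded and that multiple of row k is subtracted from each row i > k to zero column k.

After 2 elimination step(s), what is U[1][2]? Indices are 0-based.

[col 0] pivot 2
  R1 -= 4*R0 → (0, 4, 5)  (L[1][0] := 4)
  R2 -= 4*R0 → (0, 4, 2)  (L[2][0] := 4)
[col 1] pivot 4
  R2 -= 1*R1 → (0, 0, 4)  (L[2][1] := 1)

U[1][2] = 5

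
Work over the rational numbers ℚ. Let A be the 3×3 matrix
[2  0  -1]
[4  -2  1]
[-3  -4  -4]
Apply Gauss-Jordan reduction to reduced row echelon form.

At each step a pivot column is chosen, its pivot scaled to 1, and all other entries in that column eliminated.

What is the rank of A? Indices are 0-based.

rank = 3

[1] R0 /= 2  ⇒  (1, 0, -1/2)
     R1 -= 4·R0  ⇒  (0, -2, 3)
     R2 -= -3·R0  ⇒  (0, -4, -11/2)
[2] R1 /= -2  ⇒  (0, 1, -3/2)
     R2 -= -4·R1  ⇒  (0, 0, -23/2)
[3] R2 /= -23/2  ⇒  (0, 0, 1)
     R0 -= -1/2·R2  ⇒  (1, 0, 0)
     R1 -= -3/2·R2  ⇒  (0, 1, 0)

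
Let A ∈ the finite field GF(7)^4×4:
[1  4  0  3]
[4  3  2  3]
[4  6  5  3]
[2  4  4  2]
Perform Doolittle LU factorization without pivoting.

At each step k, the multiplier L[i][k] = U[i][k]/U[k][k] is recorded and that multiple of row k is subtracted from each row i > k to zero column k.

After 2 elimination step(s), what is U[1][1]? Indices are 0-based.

Step 1: pivot at (0,0) is 1.
  row1 ← row1 − (4)·row0  ⇒  L[1][0]=4, U row1=(0, 1, 2, 5)
  row2 ← row2 − (4)·row0  ⇒  L[2][0]=4, U row2=(0, 4, 5, 5)
  row3 ← row3 − (2)·row0  ⇒  L[3][0]=2, U row3=(0, 3, 4, 3)
Step 2: pivot at (1,1) is 1.
  row2 ← row2 − (4)·row1  ⇒  L[2][1]=4, U row2=(0, 0, 4, 6)
  row3 ← row3 − (3)·row1  ⇒  L[3][1]=3, U row3=(0, 0, 5, 2)

U[1][1] = 1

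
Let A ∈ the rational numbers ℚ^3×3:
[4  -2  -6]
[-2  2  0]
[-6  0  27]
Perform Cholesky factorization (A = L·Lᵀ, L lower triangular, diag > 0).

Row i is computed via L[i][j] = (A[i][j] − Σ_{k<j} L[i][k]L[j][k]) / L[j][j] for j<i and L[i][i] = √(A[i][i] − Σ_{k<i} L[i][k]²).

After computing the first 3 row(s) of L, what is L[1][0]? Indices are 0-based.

Step 1: L[0][0] = √(4) = 2.
  L[1][0] = (-2) / L[0][0] = -1.
Step 2: L[1][1] = √(1) = 1.
  L[2][0] = (-6) / L[0][0] = -3.
  L[2][1] = (-3) / L[1][1] = -3.
Step 3: L[2][2] = √(9) = 3.

L[1][0] = -1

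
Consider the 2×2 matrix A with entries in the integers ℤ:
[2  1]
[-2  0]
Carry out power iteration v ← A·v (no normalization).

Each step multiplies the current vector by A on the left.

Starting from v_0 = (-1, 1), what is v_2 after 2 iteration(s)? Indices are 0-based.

v_0 = (-1, 1).
v_1 = A·v_0 = (-1, 2).
v_2 = A·v_1 = (0, 2).

v_2 = (0, 2)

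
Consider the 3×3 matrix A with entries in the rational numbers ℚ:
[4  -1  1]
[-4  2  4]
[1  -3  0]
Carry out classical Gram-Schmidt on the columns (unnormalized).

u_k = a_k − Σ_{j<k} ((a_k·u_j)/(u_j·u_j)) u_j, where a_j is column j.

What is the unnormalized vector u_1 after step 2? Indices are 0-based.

u_1 = (9/11, 2/11, -28/11)

Step 1: u_0 = a_0 = (4, -4, 1).
Step 2: u_1 = a_1 − (-5/11)·u_0 = (9/11, 2/11, -28/11).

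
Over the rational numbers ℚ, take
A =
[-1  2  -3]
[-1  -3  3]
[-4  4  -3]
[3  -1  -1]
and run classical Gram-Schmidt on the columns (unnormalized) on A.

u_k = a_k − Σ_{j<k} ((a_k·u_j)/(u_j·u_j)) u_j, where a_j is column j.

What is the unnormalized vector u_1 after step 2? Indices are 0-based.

u_1 = (4/3, -11/3, 4/3, 1)

Step 1: u_0 = a_0 = (-1, -1, -4, 3).
Step 2: u_1 = a_1 − (-2/3)·u_0 = (4/3, -11/3, 4/3, 1).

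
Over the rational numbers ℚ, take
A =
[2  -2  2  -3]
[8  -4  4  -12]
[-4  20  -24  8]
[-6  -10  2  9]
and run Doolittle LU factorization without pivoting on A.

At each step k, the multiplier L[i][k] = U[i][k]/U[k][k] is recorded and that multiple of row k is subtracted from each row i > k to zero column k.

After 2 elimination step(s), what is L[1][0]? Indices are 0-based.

Step 1: pivot at (0,0) is 2.
  row1 ← row1 − (4)·row0  ⇒  L[1][0]=4, U row1=(0, 4, -4, 0)
  row2 ← row2 − (-2)·row0  ⇒  L[2][0]=-2, U row2=(0, 16, -20, 2)
  row3 ← row3 − (-3)·row0  ⇒  L[3][0]=-3, U row3=(0, -16, 8, 0)
Step 2: pivot at (1,1) is 4.
  row2 ← row2 − (4)·row1  ⇒  L[2][1]=4, U row2=(0, 0, -4, 2)
  row3 ← row3 − (-4)·row1  ⇒  L[3][1]=-4, U row3=(0, 0, -8, 0)

L[1][0] = 4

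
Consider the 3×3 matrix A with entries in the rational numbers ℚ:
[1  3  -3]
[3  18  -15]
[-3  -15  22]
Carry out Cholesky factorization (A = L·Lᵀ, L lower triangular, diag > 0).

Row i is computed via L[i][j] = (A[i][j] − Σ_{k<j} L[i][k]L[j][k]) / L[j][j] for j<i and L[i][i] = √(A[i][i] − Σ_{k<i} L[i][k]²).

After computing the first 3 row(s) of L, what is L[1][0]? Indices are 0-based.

Step 1: L[0][0] = √(1) = 1.
  L[1][0] = (3) / L[0][0] = 3.
Step 2: L[1][1] = √(9) = 3.
  L[2][0] = (-3) / L[0][0] = -3.
  L[2][1] = (-6) / L[1][1] = -2.
Step 3: L[2][2] = √(9) = 3.

L[1][0] = 3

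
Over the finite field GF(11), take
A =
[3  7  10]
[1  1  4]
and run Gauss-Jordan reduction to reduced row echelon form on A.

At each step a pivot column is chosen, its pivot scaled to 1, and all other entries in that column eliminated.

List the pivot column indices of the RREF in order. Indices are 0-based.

[1] R0 /= 3  ⇒  (1, 6, 7)
     R1 -= 1·R0  ⇒  (0, 6, 8)
[2] R1 /= 6  ⇒  (0, 1, 5)
     R0 -= 6·R1  ⇒  (1, 0, 10)

pivot columns: 0, 1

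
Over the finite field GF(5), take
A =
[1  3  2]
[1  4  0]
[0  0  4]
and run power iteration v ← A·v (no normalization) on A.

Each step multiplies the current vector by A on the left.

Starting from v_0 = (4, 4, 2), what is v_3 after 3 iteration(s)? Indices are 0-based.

v_0 = (4, 4, 2).
v_1 = A·v_0 = (0, 0, 3).
v_2 = A·v_1 = (1, 0, 2).
v_3 = A·v_2 = (0, 1, 3).

v_3 = (0, 1, 3)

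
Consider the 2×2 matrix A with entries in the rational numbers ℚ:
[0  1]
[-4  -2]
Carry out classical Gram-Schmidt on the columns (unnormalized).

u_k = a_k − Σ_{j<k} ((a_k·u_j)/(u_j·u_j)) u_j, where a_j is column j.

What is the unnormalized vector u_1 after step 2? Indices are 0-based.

Step 1: u_0 = a_0 = (0, -4).
Step 2: u_1 = a_1 − (1/2)·u_0 = (1, 0).

u_1 = (1, 0)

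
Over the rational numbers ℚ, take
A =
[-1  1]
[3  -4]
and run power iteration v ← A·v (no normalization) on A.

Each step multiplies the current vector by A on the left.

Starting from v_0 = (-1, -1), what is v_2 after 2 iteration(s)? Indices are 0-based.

v_2 = (1, -4)

v_0 = (-1, -1).
v_1 = A·v_0 = (0, 1).
v_2 = A·v_1 = (1, -4).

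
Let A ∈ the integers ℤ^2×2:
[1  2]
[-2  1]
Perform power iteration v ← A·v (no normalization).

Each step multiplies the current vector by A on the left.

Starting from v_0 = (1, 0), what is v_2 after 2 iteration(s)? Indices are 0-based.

v_2 = (-3, -4)

v_0 = (1, 0).
v_1 = A·v_0 = (1, -2).
v_2 = A·v_1 = (-3, -4).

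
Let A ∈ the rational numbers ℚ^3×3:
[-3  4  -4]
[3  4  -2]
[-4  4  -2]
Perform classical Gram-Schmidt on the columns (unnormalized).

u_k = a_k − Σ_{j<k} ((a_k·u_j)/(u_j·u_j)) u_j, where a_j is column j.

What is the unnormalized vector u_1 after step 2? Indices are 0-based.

u_1 = (44/17, 92/17, 36/17)

Step 1: u_0 = a_0 = (-3, 3, -4).
Step 2: u_1 = a_1 − (-8/17)·u_0 = (44/17, 92/17, 36/17).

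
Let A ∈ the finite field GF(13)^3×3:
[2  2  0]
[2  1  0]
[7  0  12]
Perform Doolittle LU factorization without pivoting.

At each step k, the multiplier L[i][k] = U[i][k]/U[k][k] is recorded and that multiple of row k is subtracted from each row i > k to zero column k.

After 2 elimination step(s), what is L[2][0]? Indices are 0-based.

L[2][0] = 10

Step 1: pivot at (0,0) is 2.
  row1 ← row1 − (1)·row0  ⇒  L[1][0]=1, U row1=(0, 12, 0)
  row2 ← row2 − (10)·row0  ⇒  L[2][0]=10, U row2=(0, 6, 12)
Step 2: pivot at (1,1) is 12.
  row2 ← row2 − (7)·row1  ⇒  L[2][1]=7, U row2=(0, 0, 12)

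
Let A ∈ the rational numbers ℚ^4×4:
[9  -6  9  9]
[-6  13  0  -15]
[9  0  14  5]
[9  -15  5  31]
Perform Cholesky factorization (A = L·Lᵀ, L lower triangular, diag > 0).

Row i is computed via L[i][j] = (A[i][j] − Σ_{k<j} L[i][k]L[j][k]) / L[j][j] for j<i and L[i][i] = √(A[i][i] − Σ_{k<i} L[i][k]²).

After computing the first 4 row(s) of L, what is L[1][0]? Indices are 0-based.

Step 1: L[0][0] = √(9) = 3.
  L[1][0] = (-6) / L[0][0] = -2.
Step 2: L[1][1] = √(9) = 3.
  L[2][0] = (9) / L[0][0] = 3.
  L[2][1] = (6) / L[1][1] = 2.
Step 3: L[2][2] = √(1) = 1.
  L[3][0] = (9) / L[0][0] = 3.
  L[3][1] = (-9) / L[1][1] = -3.
  L[3][2] = (2) / L[2][2] = 2.
Step 4: L[3][3] = √(9) = 3.

L[1][0] = -2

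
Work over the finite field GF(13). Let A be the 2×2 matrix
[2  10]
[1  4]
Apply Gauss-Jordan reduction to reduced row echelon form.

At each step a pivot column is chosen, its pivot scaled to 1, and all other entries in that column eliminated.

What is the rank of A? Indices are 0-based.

rank = 2

pivot(0,0)=2: scale R0 → (1, 5)
  clear (1,0): R1 −= (1)R0 → (0, 12)
pivot(1,1)=12: scale R1 → (0, 1)
  clear (0,1): R0 −= (5)R1 → (1, 0)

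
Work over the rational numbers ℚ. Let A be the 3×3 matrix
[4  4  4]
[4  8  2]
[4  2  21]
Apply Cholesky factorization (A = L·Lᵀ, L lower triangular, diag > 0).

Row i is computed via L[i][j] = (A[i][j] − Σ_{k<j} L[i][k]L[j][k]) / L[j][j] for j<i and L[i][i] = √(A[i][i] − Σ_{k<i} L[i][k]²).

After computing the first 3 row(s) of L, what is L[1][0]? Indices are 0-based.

Step 1: L[0][0] = √(4) = 2.
  L[1][0] = (4) / L[0][0] = 2.
Step 2: L[1][1] = √(4) = 2.
  L[2][0] = (4) / L[0][0] = 2.
  L[2][1] = (-2) / L[1][1] = -1.
Step 3: L[2][2] = √(16) = 4.

L[1][0] = 2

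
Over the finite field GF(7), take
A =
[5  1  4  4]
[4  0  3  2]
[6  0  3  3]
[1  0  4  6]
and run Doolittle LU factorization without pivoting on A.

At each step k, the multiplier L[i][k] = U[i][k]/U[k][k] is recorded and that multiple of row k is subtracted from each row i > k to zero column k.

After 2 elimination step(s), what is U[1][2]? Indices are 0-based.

[col 0] pivot 5
  R1 -= 5*R0 → (0, 2, 4, 3)  (L[1][0] := 5)
  R2 -= 4*R0 → (0, 3, 1, 1)  (L[2][0] := 4)
  R3 -= 3*R0 → (0, 4, 6, 1)  (L[3][0] := 3)
[col 1] pivot 2
  R2 -= 5*R1 → (0, 0, 2, 0)  (L[2][1] := 5)
  R3 -= 2*R1 → (0, 0, 5, 2)  (L[3][1] := 2)

U[1][2] = 4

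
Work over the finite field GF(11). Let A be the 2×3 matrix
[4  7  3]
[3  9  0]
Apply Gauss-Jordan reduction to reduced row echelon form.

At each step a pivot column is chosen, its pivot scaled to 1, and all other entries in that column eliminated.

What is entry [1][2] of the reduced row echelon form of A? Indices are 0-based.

step 1: normalize row 0 (÷4) = (1, 10, 9)
  row 1: subtract 3×row0 = (0, 1, 6)
step 2: normalize row 1 (÷1) = (0, 1, 6)
  row 0: subtract 10×row1 = (1, 0, 4)

M[1][2] = 6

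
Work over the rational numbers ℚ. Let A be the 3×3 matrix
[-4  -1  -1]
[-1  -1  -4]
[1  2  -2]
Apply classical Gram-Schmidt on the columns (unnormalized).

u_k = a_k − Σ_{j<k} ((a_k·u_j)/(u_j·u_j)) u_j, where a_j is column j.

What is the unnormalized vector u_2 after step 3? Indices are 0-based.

u_2 = (33/59, -231/59, -99/59)

Step 1: u_0 = a_0 = (-4, -1, 1).
Step 2: u_1 = a_1 − (7/18)·u_0 = (5/9, -11/18, 29/18).
Step 3: u_2 = a_2 − (1/3)·u_0 − (-24/59)·u_1 = (33/59, -231/59, -99/59).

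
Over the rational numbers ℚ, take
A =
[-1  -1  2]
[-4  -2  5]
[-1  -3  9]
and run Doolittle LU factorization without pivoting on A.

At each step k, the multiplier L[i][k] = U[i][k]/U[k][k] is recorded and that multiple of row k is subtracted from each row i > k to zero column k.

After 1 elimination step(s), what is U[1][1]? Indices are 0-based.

Step 1: pivot at (0,0) is -1.
  row1 ← row1 − (4)·row0  ⇒  L[1][0]=4, U row1=(0, 2, -3)
  row2 ← row2 − (1)·row0  ⇒  L[2][0]=1, U row2=(0, -2, 7)

U[1][1] = 2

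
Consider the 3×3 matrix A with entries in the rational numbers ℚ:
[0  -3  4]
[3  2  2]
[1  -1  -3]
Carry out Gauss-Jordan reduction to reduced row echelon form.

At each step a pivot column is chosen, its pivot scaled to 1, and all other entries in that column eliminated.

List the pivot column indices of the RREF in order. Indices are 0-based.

pivot columns: 0, 1, 2

step 1: exchange rows 0,1
step 1: normalize row 0 (÷3) = (1, 2/3, 2/3)
  row 2: subtract 1×row0 = (0, -5/3, -11/3)
step 2: normalize row 1 (÷-3) = (0, 1, -4/3)
  row 0: subtract 2/3×row1 = (1, 0, 14/9)
  row 2: subtract -5/3×row1 = (0, 0, -53/9)
step 3: normalize row 2 (÷-53/9) = (0, 0, 1)
  row 0: subtract 14/9×row2 = (1, 0, 0)
  row 1: subtract -4/3×row2 = (0, 1, 0)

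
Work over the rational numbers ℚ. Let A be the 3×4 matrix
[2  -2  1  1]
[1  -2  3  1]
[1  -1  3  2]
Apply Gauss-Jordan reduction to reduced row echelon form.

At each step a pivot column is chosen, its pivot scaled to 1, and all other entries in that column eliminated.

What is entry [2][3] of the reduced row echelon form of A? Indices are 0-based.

[1] R0 /= 2  ⇒  (1, -1, 1/2, 1/2)
     R1 -= 1·R0  ⇒  (0, -1, 5/2, 1/2)
     R2 -= 1·R0  ⇒  (0, 0, 5/2, 3/2)
[2] R1 /= -1  ⇒  (0, 1, -5/2, -1/2)
     R0 -= -1·R1  ⇒  (1, 0, -2, 0)
[3] R2 /= 5/2  ⇒  (0, 0, 1, 3/5)
     R0 -= -2·R2  ⇒  (1, 0, 0, 6/5)
     R1 -= -5/2·R2  ⇒  (0, 1, 0, 1)

M[2][3] = 3/5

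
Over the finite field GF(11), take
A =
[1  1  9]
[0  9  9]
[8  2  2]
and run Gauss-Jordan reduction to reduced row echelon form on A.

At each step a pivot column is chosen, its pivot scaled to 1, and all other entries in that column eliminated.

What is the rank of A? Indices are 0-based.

rank = 3

[1] R0 /= 1  ⇒  (1, 1, 9)
     R2 -= 8·R0  ⇒  (0, 5, 7)
[2] R1 /= 9  ⇒  (0, 1, 1)
     R0 -= 1·R1  ⇒  (1, 0, 8)
     R2 -= 5·R1  ⇒  (0, 0, 2)
[3] R2 /= 2  ⇒  (0, 0, 1)
     R0 -= 8·R2  ⇒  (1, 0, 0)
     R1 -= 1·R2  ⇒  (0, 1, 0)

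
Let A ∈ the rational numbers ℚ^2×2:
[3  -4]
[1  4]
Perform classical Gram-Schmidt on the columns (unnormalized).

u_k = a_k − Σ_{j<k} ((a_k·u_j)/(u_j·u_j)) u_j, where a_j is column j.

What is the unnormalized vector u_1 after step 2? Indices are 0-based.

u_1 = (-8/5, 24/5)

Step 1: u_0 = a_0 = (3, 1).
Step 2: u_1 = a_1 − (-4/5)·u_0 = (-8/5, 24/5).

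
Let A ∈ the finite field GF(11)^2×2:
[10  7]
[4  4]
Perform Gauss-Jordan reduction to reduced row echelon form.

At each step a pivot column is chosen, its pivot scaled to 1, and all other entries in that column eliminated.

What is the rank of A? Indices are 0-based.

pivot(0,0)=10: scale R0 → (1, 4)
  clear (1,0): R1 −= (4)R0 → (0, 10)
pivot(1,1)=10: scale R1 → (0, 1)
  clear (0,1): R0 −= (4)R1 → (1, 0)

rank = 2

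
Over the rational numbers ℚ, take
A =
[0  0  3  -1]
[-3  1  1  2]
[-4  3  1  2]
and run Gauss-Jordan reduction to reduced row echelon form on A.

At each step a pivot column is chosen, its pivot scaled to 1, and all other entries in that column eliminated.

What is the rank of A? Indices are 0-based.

[1] R0 <-> R1
[1] R0 /= -3  ⇒  (1, -1/3, -1/3, -2/3)
     R2 -= -4·R0  ⇒  (0, 5/3, -1/3, -2/3)
[2] R1 <-> R2
[2] R1 /= 5/3  ⇒  (0, 1, -1/5, -2/5)
     R0 -= -1/3·R1  ⇒  (1, 0, -2/5, -4/5)
[3] R2 /= 3  ⇒  (0, 0, 1, -1/3)
     R0 -= -2/5·R2  ⇒  (1, 0, 0, -14/15)
     R1 -= -1/5·R2  ⇒  (0, 1, 0, -7/15)

rank = 3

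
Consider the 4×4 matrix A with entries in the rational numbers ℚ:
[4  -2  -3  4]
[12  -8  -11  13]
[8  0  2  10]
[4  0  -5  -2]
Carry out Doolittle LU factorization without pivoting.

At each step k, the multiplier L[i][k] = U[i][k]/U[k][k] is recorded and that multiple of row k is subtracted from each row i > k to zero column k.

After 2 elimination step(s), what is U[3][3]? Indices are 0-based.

k=0: U[0][0]=4
  eliminate (1,0): mult=3, new row 1: (0, -2, -2, 1); set L[1][0]=3
  eliminate (2,0): mult=2, new row 2: (0, 4, 8, 2); set L[2][0]=2
  eliminate (3,0): mult=1, new row 3: (0, 2, -2, -6); set L[3][0]=1
k=1: U[1][1]=-2
  eliminate (2,1): mult=-2, new row 2: (0, 0, 4, 4); set L[2][1]=-2
  eliminate (3,1): mult=-1, new row 3: (0, 0, -4, -5); set L[3][1]=-1

U[3][3] = -5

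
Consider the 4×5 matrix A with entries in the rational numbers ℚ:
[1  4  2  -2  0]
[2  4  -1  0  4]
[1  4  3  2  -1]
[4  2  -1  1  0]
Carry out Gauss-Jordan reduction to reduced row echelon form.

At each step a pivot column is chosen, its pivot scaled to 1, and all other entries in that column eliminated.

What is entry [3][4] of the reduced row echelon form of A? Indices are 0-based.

M[3][4] = 11/78

[1] R0 /= 1  ⇒  (1, 4, 2, -2, 0)
     R1 -= 2·R0  ⇒  (0, -4, -5, 4, 4)
     R2 -= 1·R0  ⇒  (0, 0, 1, 4, -1)
     R3 -= 4·R0  ⇒  (0, -14, -9, 9, 0)
[2] R1 /= -4  ⇒  (0, 1, 5/4, -1, -1)
     R0 -= 4·R1  ⇒  (1, 0, -3, 2, 4)
     R3 -= -14·R1  ⇒  (0, 0, 17/2, -5, -14)
[3] R2 /= 1  ⇒  (0, 0, 1, 4, -1)
     R0 -= -3·R2  ⇒  (1, 0, 0, 14, 1)
     R1 -= 5/4·R2  ⇒  (0, 1, 0, -6, 1/4)
     R3 -= 17/2·R2  ⇒  (0, 0, 0, -39, -11/2)
[4] R3 /= -39  ⇒  (0, 0, 0, 1, 11/78)
     R0 -= 14·R3  ⇒  (1, 0, 0, 0, -38/39)
     R1 -= -6·R3  ⇒  (0, 1, 0, 0, 57/52)
     R2 -= 4·R3  ⇒  (0, 0, 1, 0, -61/39)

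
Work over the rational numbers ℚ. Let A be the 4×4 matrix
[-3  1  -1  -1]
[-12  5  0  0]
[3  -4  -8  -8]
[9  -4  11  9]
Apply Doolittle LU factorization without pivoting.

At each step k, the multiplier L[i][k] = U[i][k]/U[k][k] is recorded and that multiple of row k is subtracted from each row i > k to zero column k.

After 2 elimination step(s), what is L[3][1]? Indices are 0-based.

Step 1: pivot at (0,0) is -3.
  row1 ← row1 − (4)·row0  ⇒  L[1][0]=4, U row1=(0, 1, 4, 4)
  row2 ← row2 − (-1)·row0  ⇒  L[2][0]=-1, U row2=(0, -3, -9, -9)
  row3 ← row3 − (-3)·row0  ⇒  L[3][0]=-3, U row3=(0, -1, 8, 6)
Step 2: pivot at (1,1) is 1.
  row2 ← row2 − (-3)·row1  ⇒  L[2][1]=-3, U row2=(0, 0, 3, 3)
  row3 ← row3 − (-1)·row1  ⇒  L[3][1]=-1, U row3=(0, 0, 12, 10)

L[3][1] = -1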